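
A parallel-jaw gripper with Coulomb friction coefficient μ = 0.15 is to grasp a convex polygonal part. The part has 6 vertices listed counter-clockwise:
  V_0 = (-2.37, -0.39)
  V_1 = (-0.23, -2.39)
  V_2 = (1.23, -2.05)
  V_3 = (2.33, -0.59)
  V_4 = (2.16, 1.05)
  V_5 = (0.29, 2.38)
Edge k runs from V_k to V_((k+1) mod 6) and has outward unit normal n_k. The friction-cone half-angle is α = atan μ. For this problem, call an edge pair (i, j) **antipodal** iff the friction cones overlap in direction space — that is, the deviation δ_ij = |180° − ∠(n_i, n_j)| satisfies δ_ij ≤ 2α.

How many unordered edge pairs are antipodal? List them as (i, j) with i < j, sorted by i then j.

α = atan 0.15 = 8.53°;  2α = 17.06°
n_0 = (-0.6828, -0.7306)
n_1 = (+0.2268, -0.9739)
n_2 = (+0.7987, -0.6017)
n_3 = (+0.9947, +0.1031)
n_4 = (+0.5796, +0.8149)
n_5 = (-0.7213, +0.6926)
  (0,1): δ = 123.83°  ·
  (0,2): δ = 83.93°  ·
  (0,3): δ = 41.02°  ·
  (0,4): δ = 7.64°  ✓
  (0,5): δ = 89.22°  ·
  (1,2): δ = 140.10°  ·
  (1,3): δ = 97.19°  ·
  (1,4): δ = 48.53°  ·
  (1,5): δ = 33.05°  ·
  (2,3): δ = 137.09°  ·
  (2,4): δ = 88.43°  ·
  (2,5): δ = 6.84°  ✓
  (3,4): δ = 131.34°  ·
  (3,5): δ = 49.76°  ·
  (4,5): δ = 98.42°  ·
antipodal pairs: 2

count = 2; pairs: (0,4), (2,5)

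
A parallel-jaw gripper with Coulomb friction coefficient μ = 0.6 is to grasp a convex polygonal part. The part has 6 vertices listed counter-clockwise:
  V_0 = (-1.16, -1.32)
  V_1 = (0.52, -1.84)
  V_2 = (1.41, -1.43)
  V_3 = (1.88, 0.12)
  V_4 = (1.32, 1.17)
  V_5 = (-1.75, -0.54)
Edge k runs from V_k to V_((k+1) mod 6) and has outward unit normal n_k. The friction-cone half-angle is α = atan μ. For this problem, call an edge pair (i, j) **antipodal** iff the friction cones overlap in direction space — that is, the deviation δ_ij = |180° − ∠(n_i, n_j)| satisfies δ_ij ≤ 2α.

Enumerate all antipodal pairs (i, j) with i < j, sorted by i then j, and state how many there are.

α = atan 0.6 = 30.96°;  2α = 61.93°
n_0 = (-0.2957, -0.9553)
n_1 = (+0.4184, -0.9083)
n_2 = (+0.9570, -0.2902)
n_3 = (+0.8824, +0.4706)
n_4 = (-0.4866, +0.8736)
n_5 = (-0.7975, -0.6033)
  (0,1): δ = 138.07°  ·
  (0,2): δ = 89.67°  ·
  (0,3): δ = 44.73°  ✓
  (0,4): δ = 46.32°  ✓
  (0,5): δ = 144.30°  ·
  (1,2): δ = 131.60°  ·
  (1,3): δ = 86.66°  ·
  (1,4): δ = 4.38°  ✓
  (1,5): δ = 102.37°  ·
  (2,3): δ = 135.06°  ·
  (2,4): δ = 44.01°  ✓
  (2,5): δ = 53.97°  ✓
  (3,4): δ = 88.95°  ·
  (3,5): δ = 9.03°  ✓
  (4,5): δ = 82.01°  ·
antipodal pairs: 6

count = 6; pairs: (0,3), (0,4), (1,4), (2,4), (2,5), (3,5)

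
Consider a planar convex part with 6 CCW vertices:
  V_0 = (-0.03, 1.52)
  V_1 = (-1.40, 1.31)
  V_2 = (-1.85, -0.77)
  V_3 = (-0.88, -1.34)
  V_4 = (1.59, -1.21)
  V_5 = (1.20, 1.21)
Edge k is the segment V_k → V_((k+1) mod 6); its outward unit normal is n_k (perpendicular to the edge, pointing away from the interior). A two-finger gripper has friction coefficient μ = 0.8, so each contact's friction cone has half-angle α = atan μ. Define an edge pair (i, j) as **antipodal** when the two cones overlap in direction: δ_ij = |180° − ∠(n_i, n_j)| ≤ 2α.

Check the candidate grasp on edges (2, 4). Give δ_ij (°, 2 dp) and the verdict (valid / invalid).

δ = 50.41°, valid

α = atan 0.8 = 38.66°;  2α = 77.32°
edge 2: e_2 = (+0.97, -0.57);  n_2 = (-0.5066, -0.8622)
edge 4: e_4 = (-0.39, +2.42);  n_4 = (+0.9873, +0.1591)
∠(n_2, n_4) = 129.59°
δ = |180° − 129.59°| = 50.41°
50.41° ≤ 2α = 77.32°  →  valid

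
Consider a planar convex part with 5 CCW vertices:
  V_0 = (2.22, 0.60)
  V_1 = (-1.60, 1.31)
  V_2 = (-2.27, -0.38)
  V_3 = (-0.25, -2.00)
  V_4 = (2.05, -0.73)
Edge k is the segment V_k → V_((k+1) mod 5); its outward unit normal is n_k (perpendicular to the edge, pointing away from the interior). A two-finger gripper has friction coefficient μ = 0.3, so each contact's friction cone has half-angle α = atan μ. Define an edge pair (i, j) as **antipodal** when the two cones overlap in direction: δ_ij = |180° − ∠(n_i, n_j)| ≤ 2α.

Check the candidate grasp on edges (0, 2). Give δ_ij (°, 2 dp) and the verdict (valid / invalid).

δ = 28.20°, valid

α = atan 0.3 = 16.70°;  2α = 33.40°
edge 0: e_0 = (-3.82, +0.71);  n_0 = (+0.1827, +0.9832)
edge 2: e_2 = (+2.02, -1.62);  n_2 = (-0.6256, -0.7801)
∠(n_0, n_2) = 151.80°
δ = |180° − 151.80°| = 28.20°
28.20° ≤ 2α = 33.40°  →  valid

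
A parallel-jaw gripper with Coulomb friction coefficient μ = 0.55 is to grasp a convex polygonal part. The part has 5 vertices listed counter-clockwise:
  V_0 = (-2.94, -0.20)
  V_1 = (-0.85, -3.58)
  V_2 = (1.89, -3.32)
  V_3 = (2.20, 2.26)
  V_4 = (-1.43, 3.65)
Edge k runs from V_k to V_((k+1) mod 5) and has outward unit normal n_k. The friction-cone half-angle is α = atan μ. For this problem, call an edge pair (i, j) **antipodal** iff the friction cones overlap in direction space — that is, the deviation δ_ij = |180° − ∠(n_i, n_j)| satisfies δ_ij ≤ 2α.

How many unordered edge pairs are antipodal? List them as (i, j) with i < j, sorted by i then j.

count = 4; pairs: (0,2), (0,3), (1,3), (2,4)

α = atan 0.55 = 28.81°;  2α = 57.62°
n_0 = (-0.8505, -0.5259)
n_1 = (+0.0945, -0.9955)
n_2 = (+0.9985, -0.0555)
n_3 = (+0.3576, +0.9339)
n_4 = (-0.9310, +0.3651)
  (0,1): δ = 116.31°  ·
  (0,2): δ = 34.91°  ✓
  (0,3): δ = 37.32°  ✓
  (0,4): δ = 126.85°  ·
  (1,2): δ = 98.60°  ·
  (1,3): δ = 26.37°  ✓
  (1,4): δ = 63.16°  ·
  (2,3): δ = 107.77°  ·
  (2,4): δ = 18.24°  ✓
  (3,4): δ = 90.46°  ·
antipodal pairs: 4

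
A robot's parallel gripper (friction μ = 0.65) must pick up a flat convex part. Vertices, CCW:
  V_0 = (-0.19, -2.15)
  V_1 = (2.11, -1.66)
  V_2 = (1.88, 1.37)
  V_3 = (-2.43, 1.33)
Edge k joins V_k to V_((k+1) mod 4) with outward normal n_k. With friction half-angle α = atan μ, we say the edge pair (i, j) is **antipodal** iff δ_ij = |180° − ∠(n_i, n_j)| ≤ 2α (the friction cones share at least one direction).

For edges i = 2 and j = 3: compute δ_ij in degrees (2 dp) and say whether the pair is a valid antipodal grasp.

α = atan 0.65 = 33.02°;  2α = 66.05°
edge 2: e_2 = (-4.31, -0.04);  n_2 = (-0.0093, +1.0000)
edge 3: e_3 = (+2.24, -3.48);  n_3 = (-0.8409, -0.5412)
∠(n_2, n_3) = 122.24°
δ = |180° − 122.24°| = 57.76°
57.76° ≤ 2α = 66.05°  →  valid

δ = 57.76°, valid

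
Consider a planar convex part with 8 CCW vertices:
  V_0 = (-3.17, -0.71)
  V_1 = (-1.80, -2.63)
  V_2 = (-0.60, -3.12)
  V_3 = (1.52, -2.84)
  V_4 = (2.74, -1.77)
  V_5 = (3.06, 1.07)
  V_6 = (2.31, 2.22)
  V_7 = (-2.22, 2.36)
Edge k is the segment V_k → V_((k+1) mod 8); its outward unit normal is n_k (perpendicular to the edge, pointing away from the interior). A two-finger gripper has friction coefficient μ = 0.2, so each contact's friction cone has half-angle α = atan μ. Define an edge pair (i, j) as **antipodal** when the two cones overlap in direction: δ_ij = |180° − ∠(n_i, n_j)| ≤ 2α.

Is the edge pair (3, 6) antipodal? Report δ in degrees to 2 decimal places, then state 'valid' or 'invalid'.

δ = 43.02°, invalid

α = atan 0.2 = 11.31°;  2α = 22.62°
edge 3: e_3 = (+1.22, +1.07);  n_3 = (+0.6594, -0.7518)
edge 6: e_6 = (-4.53, +0.14);  n_6 = (+0.0309, +0.9995)
∠(n_3, n_6) = 136.98°
δ = |180° − 136.98°| = 43.02°
43.02° > 2α = 22.62°  →  invalid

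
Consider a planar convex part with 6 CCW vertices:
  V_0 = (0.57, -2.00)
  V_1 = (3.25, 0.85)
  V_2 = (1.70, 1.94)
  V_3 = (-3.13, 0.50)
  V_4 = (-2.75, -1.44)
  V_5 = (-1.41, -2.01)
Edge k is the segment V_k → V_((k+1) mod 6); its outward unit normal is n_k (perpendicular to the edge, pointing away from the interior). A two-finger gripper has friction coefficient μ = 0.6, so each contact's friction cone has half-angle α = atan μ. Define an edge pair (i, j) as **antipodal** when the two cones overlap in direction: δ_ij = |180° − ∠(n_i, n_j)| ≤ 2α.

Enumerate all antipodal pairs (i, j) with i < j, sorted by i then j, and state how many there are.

α = atan 0.6 = 30.96°;  2α = 61.93°
n_0 = (+0.7285, -0.6850)
n_1 = (+0.5752, +0.8180)
n_2 = (-0.2857, +0.9583)
n_3 = (-0.9814, -0.1922)
n_4 = (-0.3914, -0.9202)
n_5 = (+0.0051, -1.0000)
  (0,1): δ = 81.88°  ·
  (0,2): δ = 30.16°  ✓
  (0,3): δ = 54.32°  ✓
  (0,4): δ = 110.20°  ·
  (0,5): δ = 133.53°  ·
  (1,2): δ = 128.28°  ·
  (1,3): δ = 43.80°  ✓
  (1,4): δ = 12.07°  ✓
  (1,5): δ = 35.41°  ✓
  (2,3): δ = 95.52°  ·
  (2,4): δ = 39.64°  ✓
  (2,5): δ = 16.31°  ✓
  (3,4): δ = 124.13°  ·
  (3,5): δ = 100.79°  ·
  (4,5): δ = 156.67°  ·
antipodal pairs: 7

count = 7; pairs: (0,2), (0,3), (1,3), (1,4), (1,5), (2,4), (2,5)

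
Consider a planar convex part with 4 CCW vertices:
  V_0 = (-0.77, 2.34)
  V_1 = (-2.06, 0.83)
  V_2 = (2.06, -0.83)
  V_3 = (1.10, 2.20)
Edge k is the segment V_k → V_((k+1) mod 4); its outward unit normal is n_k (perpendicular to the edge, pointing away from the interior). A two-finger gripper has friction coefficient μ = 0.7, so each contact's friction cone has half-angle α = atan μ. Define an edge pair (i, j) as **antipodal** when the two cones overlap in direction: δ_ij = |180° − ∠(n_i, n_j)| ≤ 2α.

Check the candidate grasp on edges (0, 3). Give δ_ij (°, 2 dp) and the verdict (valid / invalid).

δ = 126.23°, invalid

α = atan 0.7 = 34.99°;  2α = 69.98°
edge 0: e_0 = (-1.29, -1.51);  n_0 = (-0.7603, +0.6495)
edge 3: e_3 = (-1.87, +0.14);  n_3 = (+0.0747, +0.9972)
∠(n_0, n_3) = 53.77°
δ = |180° − 53.77°| = 126.23°
126.23° > 2α = 69.98°  →  invalid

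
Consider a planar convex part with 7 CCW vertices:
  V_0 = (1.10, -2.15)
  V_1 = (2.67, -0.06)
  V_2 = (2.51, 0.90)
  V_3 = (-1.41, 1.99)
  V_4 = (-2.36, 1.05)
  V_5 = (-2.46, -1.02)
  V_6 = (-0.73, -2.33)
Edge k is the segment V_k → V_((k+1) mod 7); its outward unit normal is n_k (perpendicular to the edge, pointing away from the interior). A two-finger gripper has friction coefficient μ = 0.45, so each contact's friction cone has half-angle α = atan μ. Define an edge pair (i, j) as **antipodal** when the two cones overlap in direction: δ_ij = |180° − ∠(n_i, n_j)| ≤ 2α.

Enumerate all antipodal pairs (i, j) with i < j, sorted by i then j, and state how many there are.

α = atan 0.45 = 24.23°;  2α = 48.46°
n_0 = (+0.7995, -0.6006)
n_1 = (+0.9864, +0.1644)
n_2 = (+0.2679, +0.9634)
n_3 = (-0.7034, +0.7108)
n_4 = (-0.9988, +0.0483)
n_5 = (-0.6037, -0.7972)
n_6 = (+0.0979, -0.9952)
  (0,1): δ = 133.62°  ·
  (0,2): δ = 68.63°  ·
  (0,3): δ = 8.39°  ✓
  (0,4): δ = 34.15°  ✓
  (0,5): δ = 89.78°  ·
  (0,6): δ = 132.53°  ·
  (1,2): δ = 115.00°  ·
  (1,3): δ = 54.77°  ·
  (1,4): δ = 12.23°  ✓
  (1,5): δ = 43.40°  ✓
  (1,6): δ = 86.16°  ·
  (2,3): δ = 119.76°  ·
  (2,4): δ = 77.23°  ·
  (2,5): δ = 21.59°  ✓
  (2,6): δ = 21.16°  ✓
  (3,4): δ = 137.46°  ·
  (3,5): δ = 81.83°  ·
  (3,6): δ = 39.08°  ✓
  (4,5): δ = 124.37°  ·
  (4,6): δ = 81.62°  ·
  (5,6): δ = 137.25°  ·
antipodal pairs: 7

count = 7; pairs: (0,3), (0,4), (1,4), (1,5), (2,5), (2,6), (3,6)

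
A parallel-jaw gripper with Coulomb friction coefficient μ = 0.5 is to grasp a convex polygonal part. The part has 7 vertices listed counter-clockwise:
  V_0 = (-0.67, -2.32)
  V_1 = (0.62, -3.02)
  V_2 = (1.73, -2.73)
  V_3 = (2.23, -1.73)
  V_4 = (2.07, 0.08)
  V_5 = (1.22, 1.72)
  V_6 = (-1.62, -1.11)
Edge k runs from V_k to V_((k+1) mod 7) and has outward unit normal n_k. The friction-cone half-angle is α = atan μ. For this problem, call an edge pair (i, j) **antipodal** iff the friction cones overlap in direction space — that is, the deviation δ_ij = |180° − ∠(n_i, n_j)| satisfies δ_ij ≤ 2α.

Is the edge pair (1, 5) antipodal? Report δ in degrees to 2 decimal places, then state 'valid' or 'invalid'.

α = atan 0.5 = 26.57°;  2α = 53.13°
edge 1: e_1 = (+1.11, +0.29);  n_1 = (+0.2528, -0.9675)
edge 5: e_5 = (-2.84, -2.83);  n_5 = (-0.7059, +0.7084)
∠(n_1, n_5) = 149.74°
δ = |180° − 149.74°| = 30.26°
30.26° ≤ 2α = 53.13°  →  valid

δ = 30.26°, valid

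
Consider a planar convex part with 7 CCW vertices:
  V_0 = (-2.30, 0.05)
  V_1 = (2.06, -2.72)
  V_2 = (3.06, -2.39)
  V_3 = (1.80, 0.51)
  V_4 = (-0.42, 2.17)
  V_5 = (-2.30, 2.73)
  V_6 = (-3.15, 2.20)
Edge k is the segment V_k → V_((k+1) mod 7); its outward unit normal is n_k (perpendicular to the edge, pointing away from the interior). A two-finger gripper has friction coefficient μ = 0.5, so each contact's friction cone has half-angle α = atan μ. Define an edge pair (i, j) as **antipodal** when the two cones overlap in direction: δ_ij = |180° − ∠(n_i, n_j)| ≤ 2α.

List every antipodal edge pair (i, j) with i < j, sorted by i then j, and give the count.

α = atan 0.5 = 26.57°;  2α = 53.13°
n_0 = (-0.5362, -0.8441)
n_1 = (+0.3134, -0.9496)
n_2 = (+0.9172, +0.3985)
n_3 = (+0.5988, +0.8009)
n_4 = (+0.2855, +0.9584)
n_5 = (-0.5291, +0.8486)
n_6 = (-0.9300, -0.3677)
  (0,1): δ = 129.31°  ·
  (0,2): δ = 34.09°  ✓
  (0,3): δ = 4.36°  ✓
  (0,4): δ = 15.84°  ✓
  (0,5): δ = 64.37°  ·
  (0,6): δ = 144.00°  ·
  (1,2): δ = 84.78°  ·
  (1,3): δ = 55.05°  ·
  (1,4): δ = 34.85°  ✓
  (1,5): δ = 13.68°  ✓
  (1,6): δ = 93.31°  ·
  (2,3): δ = 150.27°  ·
  (2,4): δ = 130.07°  ·
  (2,5): δ = 81.54°  ·
  (2,6): δ = 1.91°  ✓
  (3,4): δ = 159.80°  ·
  (3,5): δ = 111.27°  ·
  (3,6): δ = 31.64°  ✓
  (4,5): δ = 131.47°  ·
  (4,6): δ = 51.84°  ✓
  (5,6): δ = 100.37°  ·
antipodal pairs: 8

count = 8; pairs: (0,2), (0,3), (0,4), (1,4), (1,5), (2,6), (3,6), (4,6)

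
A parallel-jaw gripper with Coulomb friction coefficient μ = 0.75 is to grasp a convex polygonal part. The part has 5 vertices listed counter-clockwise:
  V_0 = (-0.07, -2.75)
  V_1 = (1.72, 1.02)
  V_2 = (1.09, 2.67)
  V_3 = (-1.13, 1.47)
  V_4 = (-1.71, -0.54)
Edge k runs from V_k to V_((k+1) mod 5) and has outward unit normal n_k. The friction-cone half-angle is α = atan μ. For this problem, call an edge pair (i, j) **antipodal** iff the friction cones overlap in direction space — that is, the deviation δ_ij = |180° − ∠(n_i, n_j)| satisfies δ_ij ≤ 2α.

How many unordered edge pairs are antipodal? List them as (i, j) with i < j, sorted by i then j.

count = 5; pairs: (0,2), (0,3), (0,4), (1,3), (1,4)

α = atan 0.75 = 36.87°;  2α = 73.74°
n_0 = (+0.9033, -0.4289)
n_1 = (+0.9342, +0.3567)
n_2 = (-0.4755, +0.8797)
n_3 = (-0.9608, +0.2772)
n_4 = (-0.8030, -0.5959)
  (0,1): δ = 133.70°  ·
  (0,2): δ = 36.21°  ✓
  (0,3): δ = 9.30°  ✓
  (0,4): δ = 61.98°  ✓
  (1,2): δ = 82.50°  ·
  (1,3): δ = 36.99°  ✓
  (1,4): δ = 15.68°  ✓
  (2,3): δ = 134.49°  ·
  (2,4): δ = 81.81°  ·
  (3,4): δ = 127.33°  ·
antipodal pairs: 5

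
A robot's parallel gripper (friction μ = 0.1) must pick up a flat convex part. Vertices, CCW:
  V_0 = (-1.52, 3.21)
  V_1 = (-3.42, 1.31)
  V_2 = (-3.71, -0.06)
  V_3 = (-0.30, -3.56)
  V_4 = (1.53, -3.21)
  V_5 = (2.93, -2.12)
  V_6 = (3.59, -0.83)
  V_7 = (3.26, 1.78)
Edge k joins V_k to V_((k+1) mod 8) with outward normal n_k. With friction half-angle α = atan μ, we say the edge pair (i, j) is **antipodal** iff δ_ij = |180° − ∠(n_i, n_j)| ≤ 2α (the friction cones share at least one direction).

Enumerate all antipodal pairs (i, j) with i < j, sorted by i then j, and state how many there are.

α = atan 0.1 = 5.71°;  2α = 11.42°
n_0 = (-0.7071, +0.7071)
n_1 = (-0.9783, +0.2071)
n_2 = (-0.7163, -0.6978)
n_3 = (+0.1879, -0.9822)
n_4 = (+0.6143, -0.7890)
n_5 = (+0.8902, -0.4555)
n_6 = (+0.9921, +0.1254)
n_7 = (+0.2866, +0.9580)
  (0,1): δ = 146.95°  ·
  (0,2): δ = 90.75°  ·
  (0,3): δ = 34.17°  ·
  (0,4): δ = 7.10°  ✓
  (0,5): δ = 17.90°  ·
  (0,6): δ = 52.21°  ·
  (0,7): δ = 118.34°  ·
  (1,2): δ = 123.79°  ·
  (1,3): δ = 67.22°  ·
  (1,4): δ = 40.14°  ·
  (1,5): δ = 15.14°  ·
  (1,6): δ = 19.16°  ·
  (1,7): δ = 85.30°  ·
  (2,3): δ = 123.43°  ·
  (2,4): δ = 96.35°  ·
  (2,5): δ = 71.35°  ·
  (2,6): δ = 37.05°  ·
  (2,7): δ = 29.09°  ·
  (3,4): δ = 152.92°  ·
  (3,5): δ = 127.92°  ·
  (3,6): δ = 93.62°  ·
  (3,7): δ = 27.48°  ·
  (4,5): δ = 155.00°  ·
  (4,6): δ = 120.70°  ·
  (4,7): δ = 54.56°  ·
  (5,6): δ = 145.70°  ·
  (5,7): δ = 79.56°  ·
  (6,7): δ = 113.86°  ·
antipodal pairs: 1

count = 1; pairs: (0,4)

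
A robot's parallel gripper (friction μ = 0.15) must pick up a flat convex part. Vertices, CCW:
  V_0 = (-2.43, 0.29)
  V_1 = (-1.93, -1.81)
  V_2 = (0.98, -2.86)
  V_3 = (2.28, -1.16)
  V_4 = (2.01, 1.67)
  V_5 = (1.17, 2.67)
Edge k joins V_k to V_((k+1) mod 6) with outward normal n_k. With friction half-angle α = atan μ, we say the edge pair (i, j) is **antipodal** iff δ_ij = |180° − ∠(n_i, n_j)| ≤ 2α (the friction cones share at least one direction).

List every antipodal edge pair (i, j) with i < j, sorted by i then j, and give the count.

count = 1; pairs: (0,3)

α = atan 0.15 = 8.53°;  2α = 17.06°
n_0 = (-0.9728, -0.2316)
n_1 = (-0.3394, -0.9406)
n_2 = (+0.7944, -0.6075)
n_3 = (+0.9955, +0.0950)
n_4 = (+0.7657, +0.6432)
n_5 = (-0.5515, +0.8342)
  (0,1): δ = 123.23°  ·
  (0,2): δ = 50.80°  ·
  (0,3): δ = 7.94°  ✓
  (0,4): δ = 26.64°  ·
  (0,5): δ = 110.08°  ·
  (1,2): δ = 107.56°  ·
  (1,3): δ = 64.71°  ·
  (1,4): δ = 30.13°  ·
  (1,5): δ = 53.31°  ·
  (2,3): δ = 137.14°  ·
  (2,4): δ = 102.56°  ·
  (2,5): δ = 19.13°  ·
  (3,4): δ = 145.42°  ·
  (3,5): δ = 61.98°  ·
  (4,5): δ = 96.56°  ·
antipodal pairs: 1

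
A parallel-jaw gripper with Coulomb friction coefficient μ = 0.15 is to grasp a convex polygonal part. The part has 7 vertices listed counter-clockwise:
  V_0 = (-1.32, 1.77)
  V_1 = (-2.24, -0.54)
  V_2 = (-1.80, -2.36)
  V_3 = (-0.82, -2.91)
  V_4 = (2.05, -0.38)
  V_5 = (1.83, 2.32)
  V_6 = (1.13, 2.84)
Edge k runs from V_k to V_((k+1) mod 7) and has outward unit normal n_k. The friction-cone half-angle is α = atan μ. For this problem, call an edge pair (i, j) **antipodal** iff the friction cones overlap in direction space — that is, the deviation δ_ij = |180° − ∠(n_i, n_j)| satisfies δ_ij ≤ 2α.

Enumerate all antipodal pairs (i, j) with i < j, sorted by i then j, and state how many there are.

α = atan 0.15 = 8.53°;  2α = 17.06°
n_0 = (-0.9290, +0.3700)
n_1 = (-0.9720, -0.2350)
n_2 = (-0.4894, -0.8721)
n_3 = (+0.6613, -0.7501)
n_4 = (+0.9967, +0.0812)
n_5 = (+0.5963, +0.8027)
n_6 = (-0.4002, +0.9164)
  (0,1): δ = 144.69°  ·
  (0,2): δ = 97.59°  ·
  (0,3): δ = 26.89°  ·
  (0,4): δ = 26.37°  ·
  (0,5): δ = 75.11°  ·
  (0,6): δ = 135.31°  ·
  (1,2): δ = 132.89°  ·
  (1,3): δ = 62.19°  ·
  (1,4): δ = 8.93°  ✓
  (1,5): δ = 39.80°  ·
  (1,6): δ = 100.00°  ·
  (2,3): δ = 109.30°  ·
  (2,4): δ = 56.04°  ·
  (2,5): δ = 7.30°  ✓
  (2,6): δ = 52.89°  ·
  (3,4): δ = 126.74°  ·
  (3,5): δ = 78.00°  ·
  (3,6): δ = 17.80°  ·
  (4,5): δ = 131.27°  ·
  (4,6): δ = 71.07°  ·
  (5,6): δ = 119.80°  ·
antipodal pairs: 2

count = 2; pairs: (1,4), (2,5)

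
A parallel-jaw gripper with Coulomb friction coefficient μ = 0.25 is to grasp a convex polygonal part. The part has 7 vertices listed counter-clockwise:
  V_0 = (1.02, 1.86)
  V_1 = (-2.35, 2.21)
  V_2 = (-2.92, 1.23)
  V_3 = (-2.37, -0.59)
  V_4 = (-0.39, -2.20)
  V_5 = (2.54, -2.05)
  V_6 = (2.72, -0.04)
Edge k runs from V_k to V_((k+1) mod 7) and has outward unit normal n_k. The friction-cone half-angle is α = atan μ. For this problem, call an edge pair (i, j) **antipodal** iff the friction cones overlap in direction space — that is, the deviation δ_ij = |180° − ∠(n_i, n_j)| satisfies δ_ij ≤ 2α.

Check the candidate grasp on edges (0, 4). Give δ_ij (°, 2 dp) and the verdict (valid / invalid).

α = atan 0.25 = 14.04°;  2α = 28.07°
edge 0: e_0 = (-3.37, +0.35);  n_0 = (+0.1033, +0.9947)
edge 4: e_4 = (+2.93, +0.15);  n_4 = (+0.0511, -0.9987)
∠(n_0, n_4) = 171.14°
δ = |180° − 171.14°| = 8.86°
8.86° ≤ 2α = 28.07°  →  valid

δ = 8.86°, valid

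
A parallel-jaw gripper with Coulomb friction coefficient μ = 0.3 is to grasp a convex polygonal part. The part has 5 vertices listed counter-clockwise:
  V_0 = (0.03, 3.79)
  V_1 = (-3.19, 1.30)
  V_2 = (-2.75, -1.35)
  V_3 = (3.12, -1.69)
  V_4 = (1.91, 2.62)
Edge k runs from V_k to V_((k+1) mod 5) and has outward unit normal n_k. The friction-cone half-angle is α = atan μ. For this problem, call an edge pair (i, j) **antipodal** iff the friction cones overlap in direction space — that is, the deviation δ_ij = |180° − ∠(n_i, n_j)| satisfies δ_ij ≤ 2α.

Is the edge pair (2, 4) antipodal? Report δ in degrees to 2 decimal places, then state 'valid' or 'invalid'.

δ = 28.58°, valid

α = atan 0.3 = 16.70°;  2α = 33.40°
edge 2: e_2 = (+5.87, -0.34);  n_2 = (-0.0578, -0.9983)
edge 4: e_4 = (-1.88, +1.17);  n_4 = (+0.5284, +0.8490)
∠(n_2, n_4) = 151.42°
δ = |180° − 151.42°| = 28.58°
28.58° ≤ 2α = 33.40°  →  valid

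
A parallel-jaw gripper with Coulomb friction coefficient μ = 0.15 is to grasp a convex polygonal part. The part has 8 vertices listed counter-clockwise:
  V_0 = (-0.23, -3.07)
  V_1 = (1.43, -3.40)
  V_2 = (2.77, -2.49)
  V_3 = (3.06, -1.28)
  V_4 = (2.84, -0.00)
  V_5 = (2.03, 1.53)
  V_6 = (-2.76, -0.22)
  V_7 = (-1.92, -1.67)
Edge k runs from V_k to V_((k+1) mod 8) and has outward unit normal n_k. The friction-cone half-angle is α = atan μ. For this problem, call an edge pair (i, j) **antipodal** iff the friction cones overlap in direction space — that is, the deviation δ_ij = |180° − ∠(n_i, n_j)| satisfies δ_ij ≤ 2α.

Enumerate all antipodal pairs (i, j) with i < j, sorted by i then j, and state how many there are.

count = 2; pairs: (1,5), (4,6)

α = atan 0.15 = 8.53°;  2α = 17.06°
n_0 = (-0.1950, -0.9808)
n_1 = (+0.5618, -0.8273)
n_2 = (+0.9725, -0.2331)
n_3 = (+0.9855, +0.1694)
n_4 = (+0.8838, +0.4679)
n_5 = (-0.3432, +0.9393)
n_6 = (-0.8653, -0.5013)
n_7 = (-0.6379, -0.7701)
  (0,1): δ = 134.58°  ·
  (0,2): δ = 92.23°  ·
  (0,3): δ = 69.00°  ·
  (0,4): δ = 50.86°  ·
  (0,5): δ = 31.31°  ·
  (0,6): δ = 131.33°  ·
  (0,7): δ = 151.61°  ·
  (1,2): δ = 137.66°  ·
  (1,3): δ = 114.43°  ·
  (1,4): δ = 96.28°  ·
  (1,5): δ = 14.11°  ✓
  (1,6): δ = 85.90°  ·
  (1,7): δ = 106.18°  ·
  (2,3): δ = 156.77°  ·
  (2,4): δ = 138.62°  ·
  (2,5): δ = 56.45°  ·
  (2,6): δ = 43.56°  ·
  (2,7): δ = 63.84°  ·
  (3,4): δ = 161.86°  ·
  (3,5): δ = 79.68°  ·
  (3,6): δ = 20.33°  ·
  (3,7): δ = 40.61°  ·
  (4,5): δ = 97.83°  ·
  (4,6): δ = 2.19°  ✓
  (4,7): δ = 22.46°  ·
  (5,6): δ = 79.99°  ·
  (5,7): δ = 59.71°  ·
  (6,7): δ = 159.72°  ·
antipodal pairs: 2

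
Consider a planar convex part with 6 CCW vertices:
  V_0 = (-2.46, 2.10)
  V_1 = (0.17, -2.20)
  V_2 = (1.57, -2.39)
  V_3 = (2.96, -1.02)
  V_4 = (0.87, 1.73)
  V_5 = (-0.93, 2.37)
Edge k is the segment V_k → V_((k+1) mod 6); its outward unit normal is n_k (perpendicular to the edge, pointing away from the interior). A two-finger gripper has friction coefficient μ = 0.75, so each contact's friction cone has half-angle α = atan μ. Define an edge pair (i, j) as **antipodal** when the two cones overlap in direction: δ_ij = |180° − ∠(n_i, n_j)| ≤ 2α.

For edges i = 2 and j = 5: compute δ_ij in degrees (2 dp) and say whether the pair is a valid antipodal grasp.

α = atan 0.75 = 36.87°;  2α = 73.74°
edge 2: e_2 = (+1.39, +1.37);  n_2 = (+0.7020, -0.7122)
edge 5: e_5 = (-1.53, -0.27);  n_5 = (-0.1738, +0.9848)
∠(n_2, n_5) = 145.42°
δ = |180° − 145.42°| = 34.58°
34.58° ≤ 2α = 73.74°  →  valid

δ = 34.58°, valid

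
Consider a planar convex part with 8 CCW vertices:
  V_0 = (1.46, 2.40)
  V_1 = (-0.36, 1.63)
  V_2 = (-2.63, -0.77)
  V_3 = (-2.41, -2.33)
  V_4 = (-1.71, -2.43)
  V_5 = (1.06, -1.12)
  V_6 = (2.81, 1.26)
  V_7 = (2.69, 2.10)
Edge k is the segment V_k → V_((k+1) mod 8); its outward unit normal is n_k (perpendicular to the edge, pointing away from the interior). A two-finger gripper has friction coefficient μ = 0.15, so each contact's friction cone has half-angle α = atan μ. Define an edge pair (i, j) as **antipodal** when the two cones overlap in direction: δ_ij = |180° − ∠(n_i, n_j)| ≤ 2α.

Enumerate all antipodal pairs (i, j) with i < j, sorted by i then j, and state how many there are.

α = atan 0.15 = 8.53°;  2α = 17.06°
n_0 = (-0.3896, +0.9210)
n_1 = (-0.7265, +0.6872)
n_2 = (-0.9902, -0.1396)
n_3 = (-0.1414, -0.9899)
n_4 = (+0.4275, -0.9040)
n_5 = (+0.8057, -0.5924)
n_6 = (+0.9899, +0.1414)
n_7 = (+0.2370, +0.9715)
  (0,1): δ = 156.34°  ·
  (0,2): δ = 104.90°  ·
  (0,3): δ = 31.06°  ·
  (0,4): δ = 2.38°  ✓
  (0,5): δ = 30.74°  ·
  (0,6): δ = 75.20°  ·
  (0,7): δ = 143.36°  ·
  (1,2): δ = 128.57°  ·
  (1,3): δ = 54.72°  ·
  (1,4): δ = 21.28°  ·
  (1,5): δ = 7.08°  ✓
  (1,6): δ = 51.54°  ·
  (1,7): δ = 119.70°  ·
  (2,3): δ = 106.16°  ·
  (2,4): δ = 72.72°  ·
  (2,5): δ = 44.35°  ·
  (2,6): δ = 0.10°  ✓
  (2,7): δ = 68.27°  ·
  (3,4): δ = 146.56°  ·
  (3,5): δ = 118.20°  ·
  (3,6): δ = 73.74°  ·
  (3,7): δ = 5.58°  ✓
  (4,5): δ = 151.64°  ·
  (4,6): δ = 107.18°  ·
  (4,7): δ = 39.02°  ·
  (5,6): δ = 135.54°  ·
  (5,7): δ = 67.38°  ·
  (6,7): δ = 111.84°  ·
antipodal pairs: 4

count = 4; pairs: (0,4), (1,5), (2,6), (3,7)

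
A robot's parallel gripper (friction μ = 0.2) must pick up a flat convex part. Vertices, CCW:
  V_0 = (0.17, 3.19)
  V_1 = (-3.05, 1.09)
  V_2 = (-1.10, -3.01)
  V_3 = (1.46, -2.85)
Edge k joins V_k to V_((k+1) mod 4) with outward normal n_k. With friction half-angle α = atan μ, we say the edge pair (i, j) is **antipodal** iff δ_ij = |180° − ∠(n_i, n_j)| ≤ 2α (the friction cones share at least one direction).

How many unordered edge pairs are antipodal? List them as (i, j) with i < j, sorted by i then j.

count = 1; pairs: (1,3)

α = atan 0.2 = 11.31°;  2α = 22.62°
n_0 = (-0.5463, +0.8376)
n_1 = (-0.9031, -0.4295)
n_2 = (+0.0624, -0.9981)
n_3 = (+0.9779, +0.2089)
  (0,1): δ = 97.68°  ·
  (0,2): δ = 29.54°  ·
  (0,3): δ = 68.94°  ·
  (1,2): δ = 111.86°  ·
  (1,3): δ = 13.38°  ✓
  (2,3): δ = 81.52°  ·
antipodal pairs: 1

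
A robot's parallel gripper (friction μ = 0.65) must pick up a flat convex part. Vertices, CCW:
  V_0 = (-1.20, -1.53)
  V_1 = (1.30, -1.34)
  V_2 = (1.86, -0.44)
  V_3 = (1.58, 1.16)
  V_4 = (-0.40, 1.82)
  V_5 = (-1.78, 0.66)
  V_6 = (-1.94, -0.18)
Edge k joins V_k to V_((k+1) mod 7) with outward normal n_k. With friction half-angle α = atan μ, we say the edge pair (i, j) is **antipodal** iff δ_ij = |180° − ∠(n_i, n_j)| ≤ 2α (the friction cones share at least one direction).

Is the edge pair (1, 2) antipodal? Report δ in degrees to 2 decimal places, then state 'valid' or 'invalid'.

δ = 138.18°, invalid

α = atan 0.65 = 33.02°;  2α = 66.05°
edge 1: e_1 = (+0.56, +0.90);  n_1 = (+0.8491, -0.5283)
edge 2: e_2 = (-0.28, +1.60);  n_2 = (+0.9850, +0.1724)
∠(n_1, n_2) = 41.82°
δ = |180° − 41.82°| = 138.18°
138.18° > 2α = 66.05°  →  invalid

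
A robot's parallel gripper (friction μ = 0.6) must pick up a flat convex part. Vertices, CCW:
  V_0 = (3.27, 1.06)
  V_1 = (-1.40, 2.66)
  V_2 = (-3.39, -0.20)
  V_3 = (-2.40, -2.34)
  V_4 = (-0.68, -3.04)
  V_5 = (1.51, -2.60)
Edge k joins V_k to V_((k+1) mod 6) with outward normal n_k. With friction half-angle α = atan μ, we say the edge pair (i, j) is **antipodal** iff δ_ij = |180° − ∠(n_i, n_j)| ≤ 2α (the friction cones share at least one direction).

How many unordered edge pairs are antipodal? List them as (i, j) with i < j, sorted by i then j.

count = 6; pairs: (0,2), (0,3), (0,4), (1,4), (1,5), (2,5)

α = atan 0.6 = 30.96°;  2α = 61.93°
n_0 = (+0.3241, +0.9460)
n_1 = (-0.8208, +0.5711)
n_2 = (-0.9076, -0.4199)
n_3 = (-0.3770, -0.9262)
n_4 = (+0.1970, -0.9804)
n_5 = (+0.9012, -0.4334)
  (0,1): δ = 105.92°  ·
  (0,2): δ = 46.26°  ✓
  (0,3): δ = 3.23°  ✓
  (0,4): δ = 30.27°  ✓
  (0,5): δ = 83.23°  ·
  (1,2): δ = 120.34°  ·
  (1,3): δ = 77.31°  ·
  (1,4): δ = 43.81°  ✓
  (1,5): δ = 9.15°  ✓
  (2,3): δ = 136.97°  ·
  (2,4): δ = 103.47°  ·
  (2,5): δ = 50.51°  ✓
  (3,4): δ = 146.49°  ·
  (3,5): δ = 93.54°  ·
  (4,5): δ = 127.04°  ·
antipodal pairs: 6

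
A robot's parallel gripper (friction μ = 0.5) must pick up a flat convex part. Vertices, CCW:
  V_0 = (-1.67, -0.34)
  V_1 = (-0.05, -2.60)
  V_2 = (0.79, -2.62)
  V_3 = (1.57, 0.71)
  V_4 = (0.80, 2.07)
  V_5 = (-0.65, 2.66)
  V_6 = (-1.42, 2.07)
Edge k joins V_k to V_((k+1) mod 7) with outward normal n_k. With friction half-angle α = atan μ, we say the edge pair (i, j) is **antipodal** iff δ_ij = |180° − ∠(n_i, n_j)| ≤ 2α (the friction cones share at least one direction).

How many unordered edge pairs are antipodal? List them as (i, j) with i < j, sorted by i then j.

count = 8; pairs: (0,2), (0,3), (0,4), (1,4), (1,5), (2,5), (2,6), (3,6)

α = atan 0.5 = 26.57°;  2α = 53.13°
n_0 = (-0.8128, -0.5826)
n_1 = (-0.0238, -0.9997)
n_2 = (+0.9736, -0.2281)
n_3 = (+0.8702, +0.4927)
n_4 = (+0.3769, +0.9263)
n_5 = (-0.6082, +0.7938)
n_6 = (-0.9947, +0.1032)
  (0,1): δ = 127.00°  ·
  (0,2): δ = 48.82°  ✓
  (0,3): δ = 6.12°  ✓
  (0,4): δ = 32.23°  ✓
  (0,5): δ = 91.83°  ·
  (0,6): δ = 138.44°  ·
  (1,2): δ = 101.82°  ·
  (1,3): δ = 59.12°  ·
  (1,4): δ = 20.78°  ✓
  (1,5): δ = 38.82°  ✓
  (1,6): δ = 85.44°  ·
  (2,3): δ = 137.30°  ·
  (2,4): δ = 98.96°  ·
  (2,5): δ = 39.36°  ✓
  (2,6): δ = 7.26°  ✓
  (3,4): δ = 141.66°  ·
  (3,5): δ = 82.06°  ·
  (3,6): δ = 35.44°  ✓
  (4,5): δ = 120.40°  ·
  (4,6): δ = 73.78°  ·
  (5,6): δ = 133.38°  ·
antipodal pairs: 8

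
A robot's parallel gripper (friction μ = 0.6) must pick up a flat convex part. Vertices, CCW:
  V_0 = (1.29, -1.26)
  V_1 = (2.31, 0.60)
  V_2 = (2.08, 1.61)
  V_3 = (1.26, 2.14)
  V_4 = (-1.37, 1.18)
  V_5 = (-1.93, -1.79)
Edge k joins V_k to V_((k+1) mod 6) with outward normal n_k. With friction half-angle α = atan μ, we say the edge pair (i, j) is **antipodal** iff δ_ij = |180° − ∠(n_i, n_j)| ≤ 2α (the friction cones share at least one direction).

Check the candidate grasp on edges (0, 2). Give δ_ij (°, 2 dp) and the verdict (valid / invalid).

δ = 94.14°, invalid

α = atan 0.6 = 30.96°;  2α = 61.93°
edge 0: e_0 = (+1.02, +1.86);  n_0 = (+0.8768, -0.4808)
edge 2: e_2 = (-0.82, +0.53);  n_2 = (+0.5428, +0.8398)
∠(n_0, n_2) = 85.86°
δ = |180° − 85.86°| = 94.14°
94.14° > 2α = 61.93°  →  invalid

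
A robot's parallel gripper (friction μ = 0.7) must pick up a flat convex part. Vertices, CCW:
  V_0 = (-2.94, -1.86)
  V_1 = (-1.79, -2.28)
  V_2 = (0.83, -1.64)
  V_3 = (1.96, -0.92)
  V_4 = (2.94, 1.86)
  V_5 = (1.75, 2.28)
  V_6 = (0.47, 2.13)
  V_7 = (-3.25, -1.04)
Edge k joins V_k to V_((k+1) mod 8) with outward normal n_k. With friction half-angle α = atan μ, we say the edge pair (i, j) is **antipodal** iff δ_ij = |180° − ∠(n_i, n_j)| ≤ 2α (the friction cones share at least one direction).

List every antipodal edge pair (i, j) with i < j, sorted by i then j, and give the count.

α = atan 0.7 = 34.99°;  2α = 69.98°
n_0 = (-0.3431, -0.9393)
n_1 = (+0.2373, -0.9714)
n_2 = (+0.5374, -0.8434)
n_3 = (+0.9431, -0.3325)
n_4 = (+0.3328, +0.9430)
n_5 = (-0.1164, +0.9932)
n_6 = (-0.6486, +0.7611)
n_7 = (-0.9354, -0.3536)
  (0,1): δ = 146.21°  ·
  (0,2): δ = 127.43°  ·
  (0,3): δ = 89.36°  ·
  (0,4): δ = 0.62°  ✓
  (0,5): δ = 26.75°  ✓
  (0,6): δ = 60.50°  ✓
  (0,7): δ = 130.77°  ·
  (1,2): δ = 161.22°  ·
  (1,3): δ = 123.15°  ·
  (1,4): δ = 33.17°  ✓
  (1,5): δ = 7.04°  ✓
  (1,6): δ = 26.71°  ✓
  (1,7): δ = 96.98°  ·
  (2,3): δ = 141.92°  ·
  (2,4): δ = 51.94°  ✓
  (2,5): δ = 25.82°  ✓
  (2,6): δ = 7.93°  ✓
  (2,7): δ = 78.21°  ·
  (3,4): δ = 90.02°  ·
  (3,5): δ = 63.90°  ✓
  (3,6): δ = 30.15°  ✓
  (3,7): δ = 40.13°  ✓
  (4,5): δ = 153.88°  ·
  (4,6): δ = 120.12°  ·
  (4,7): δ = 49.85°  ✓
  (5,6): δ = 146.25°  ·
  (5,7): δ = 75.97°  ·
  (6,7): δ = 109.73°  ·
antipodal pairs: 13

count = 13; pairs: (0,4), (0,5), (0,6), (1,4), (1,5), (1,6), (2,4), (2,5), (2,6), (3,5), (3,6), (3,7), (4,7)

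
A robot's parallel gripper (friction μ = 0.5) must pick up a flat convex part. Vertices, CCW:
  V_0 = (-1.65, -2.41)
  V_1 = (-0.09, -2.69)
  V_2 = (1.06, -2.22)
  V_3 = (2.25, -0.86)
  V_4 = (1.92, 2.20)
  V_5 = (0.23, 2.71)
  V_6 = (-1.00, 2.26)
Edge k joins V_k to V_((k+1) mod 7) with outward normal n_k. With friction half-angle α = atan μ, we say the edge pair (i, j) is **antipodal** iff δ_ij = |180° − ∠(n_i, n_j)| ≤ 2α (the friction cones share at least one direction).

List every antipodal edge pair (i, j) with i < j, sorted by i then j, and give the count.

α = atan 0.5 = 26.57°;  2α = 53.13°
n_0 = (-0.1767, -0.9843)
n_1 = (+0.3783, -0.9257)
n_2 = (+0.7526, -0.6585)
n_3 = (+0.9942, +0.1072)
n_4 = (+0.2889, +0.9574)
n_5 = (-0.3436, +0.9391)
n_6 = (-0.9905, +0.1379)
  (0,1): δ = 147.59°  ·
  (0,2): δ = 121.01°  ·
  (0,3): δ = 73.67°  ·
  (0,4): δ = 6.62°  ✓
  (0,5): δ = 30.27°  ✓
  (0,6): δ = 92.25°  ·
  (1,2): δ = 153.42°  ·
  (1,3): δ = 106.07°  ·
  (1,4): δ = 39.02°  ✓
  (1,5): δ = 2.13°  ✓
  (1,6): δ = 59.85°  ·
  (2,3): δ = 132.66°  ·
  (2,4): δ = 65.61°  ·
  (2,5): δ = 28.72°  ✓
  (2,6): δ = 33.26°  ✓
  (3,4): δ = 112.95°  ·
  (3,5): δ = 76.06°  ·
  (3,6): δ = 14.08°  ✓
  (4,5): δ = 143.11°  ·
  (4,6): δ = 81.13°  ·
  (5,6): δ = 118.02°  ·
antipodal pairs: 7

count = 7; pairs: (0,4), (0,5), (1,4), (1,5), (2,5), (2,6), (3,6)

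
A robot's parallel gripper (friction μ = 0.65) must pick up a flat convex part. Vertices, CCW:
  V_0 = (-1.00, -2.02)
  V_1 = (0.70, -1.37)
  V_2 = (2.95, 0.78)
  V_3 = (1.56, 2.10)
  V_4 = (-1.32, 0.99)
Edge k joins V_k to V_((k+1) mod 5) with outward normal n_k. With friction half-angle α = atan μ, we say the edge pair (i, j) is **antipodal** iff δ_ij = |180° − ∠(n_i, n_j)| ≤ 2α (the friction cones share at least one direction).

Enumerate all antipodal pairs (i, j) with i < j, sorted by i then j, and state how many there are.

count = 5; pairs: (0,2), (0,3), (1,3), (1,4), (2,4)

α = atan 0.65 = 33.02°;  2α = 66.05°
n_0 = (+0.3571, -0.9341)
n_1 = (+0.6909, -0.7230)
n_2 = (+0.6886, +0.7251)
n_3 = (-0.3596, +0.9331)
n_4 = (-0.9944, -0.1057)
  (0,1): δ = 157.23°  ·
  (0,2): δ = 64.44°  ✓
  (0,3): δ = 0.15°  ✓
  (0,4): δ = 75.14°  ·
  (1,2): δ = 87.22°  ·
  (1,3): δ = 22.62°  ✓
  (1,4): δ = 52.37°  ✓
  (2,3): δ = 115.40°  ·
  (2,4): δ = 40.41°  ✓
  (3,4): δ = 105.01°  ·
antipodal pairs: 5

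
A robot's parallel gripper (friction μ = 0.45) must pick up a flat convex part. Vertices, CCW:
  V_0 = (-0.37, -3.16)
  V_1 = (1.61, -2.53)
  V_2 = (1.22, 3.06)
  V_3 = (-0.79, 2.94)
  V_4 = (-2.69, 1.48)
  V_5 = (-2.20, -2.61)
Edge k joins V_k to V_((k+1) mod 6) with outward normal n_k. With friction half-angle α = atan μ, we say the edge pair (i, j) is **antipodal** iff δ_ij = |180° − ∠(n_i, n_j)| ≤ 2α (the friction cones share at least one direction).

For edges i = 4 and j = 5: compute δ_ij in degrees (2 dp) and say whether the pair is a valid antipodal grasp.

α = atan 0.45 = 24.23°;  2α = 48.46°
edge 4: e_4 = (+0.49, -4.09);  n_4 = (-0.9929, -0.1190)
edge 5: e_5 = (+1.83, -0.55);  n_5 = (-0.2878, -0.9577)
∠(n_4, n_5) = 66.44°
δ = |180° − 66.44°| = 113.56°
113.56° > 2α = 48.46°  →  invalid

δ = 113.56°, invalid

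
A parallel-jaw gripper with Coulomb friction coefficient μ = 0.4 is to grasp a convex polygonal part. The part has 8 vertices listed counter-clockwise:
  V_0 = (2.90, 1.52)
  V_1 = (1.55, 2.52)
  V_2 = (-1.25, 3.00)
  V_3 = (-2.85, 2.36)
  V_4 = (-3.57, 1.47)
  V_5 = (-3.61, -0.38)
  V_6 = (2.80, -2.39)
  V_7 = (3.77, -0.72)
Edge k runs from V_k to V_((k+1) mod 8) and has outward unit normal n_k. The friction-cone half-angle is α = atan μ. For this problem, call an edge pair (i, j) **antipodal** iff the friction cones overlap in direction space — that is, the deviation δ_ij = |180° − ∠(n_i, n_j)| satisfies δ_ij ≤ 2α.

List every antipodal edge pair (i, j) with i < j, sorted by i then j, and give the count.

count = 7; pairs: (0,5), (1,5), (2,5), (2,6), (3,6), (4,6), (4,7)

α = atan 0.4 = 21.80°;  2α = 43.60°
n_0 = (+0.5952, +0.8036)
n_1 = (+0.1690, +0.9856)
n_2 = (-0.3714, +0.9285)
n_3 = (-0.7774, +0.6289)
n_4 = (-0.9998, +0.0216)
n_5 = (-0.2992, -0.9542)
n_6 = (+0.8647, -0.5023)
n_7 = (+0.9322, +0.3620)
  (0,1): δ = 153.20°  ·
  (0,2): δ = 121.67°  ·
  (0,3): δ = 92.44°  ·
  (0,4): δ = 54.71°  ·
  (0,5): δ = 19.12°  ✓
  (0,6): δ = 96.38°  ·
  (0,7): δ = 147.75°  ·
  (1,2): δ = 148.47°  ·
  (1,3): δ = 119.24°  ·
  (1,4): δ = 81.51°  ·
  (1,5): δ = 7.68°  ✓
  (1,6): δ = 69.58°  ·
  (1,7): δ = 120.95°  ·
  (2,3): δ = 150.77°  ·
  (2,4): δ = 113.04°  ·
  (2,5): δ = 39.21°  ✓
  (2,6): δ = 38.05°  ✓
  (2,7): δ = 89.42°  ·
  (3,4): δ = 142.27°  ·
  (3,5): δ = 68.44°  ·
  (3,6): δ = 8.82°  ✓
  (3,7): δ = 60.20°  ·
  (4,5): δ = 106.17°  ·
  (4,6): δ = 28.91°  ✓
  (4,7): δ = 22.46°  ✓
  (5,6): δ = 102.74°  ·
  (5,7): δ = 51.36°  ·
  (6,7): δ = 128.62°  ·
antipodal pairs: 7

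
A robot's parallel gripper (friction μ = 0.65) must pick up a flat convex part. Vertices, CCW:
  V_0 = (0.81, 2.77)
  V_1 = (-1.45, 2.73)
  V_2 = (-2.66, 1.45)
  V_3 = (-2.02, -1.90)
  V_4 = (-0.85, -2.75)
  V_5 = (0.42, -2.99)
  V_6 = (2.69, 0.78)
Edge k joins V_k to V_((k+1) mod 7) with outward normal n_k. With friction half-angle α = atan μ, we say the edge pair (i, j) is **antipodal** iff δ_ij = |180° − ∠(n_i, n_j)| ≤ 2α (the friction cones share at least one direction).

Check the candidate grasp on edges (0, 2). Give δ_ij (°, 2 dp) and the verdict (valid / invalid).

δ = 80.20°, invalid

α = atan 0.65 = 33.02°;  2α = 66.05°
edge 0: e_0 = (-2.26, -0.04);  n_0 = (-0.0177, +0.9998)
edge 2: e_2 = (+0.64, -3.35);  n_2 = (-0.9822, -0.1877)
∠(n_0, n_2) = 99.80°
δ = |180° − 99.80°| = 80.20°
80.20° > 2α = 66.05°  →  invalid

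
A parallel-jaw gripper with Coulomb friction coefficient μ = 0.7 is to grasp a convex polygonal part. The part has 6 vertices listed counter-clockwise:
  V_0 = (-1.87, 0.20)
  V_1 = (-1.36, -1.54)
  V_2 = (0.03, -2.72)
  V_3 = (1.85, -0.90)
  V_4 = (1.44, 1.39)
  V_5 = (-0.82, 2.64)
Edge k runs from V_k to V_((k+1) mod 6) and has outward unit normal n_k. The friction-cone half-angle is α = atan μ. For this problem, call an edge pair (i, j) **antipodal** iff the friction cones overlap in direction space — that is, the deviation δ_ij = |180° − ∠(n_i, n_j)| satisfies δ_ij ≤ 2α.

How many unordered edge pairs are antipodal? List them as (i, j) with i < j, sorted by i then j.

count = 7; pairs: (0,2), (0,3), (0,4), (1,3), (1,4), (2,5), (3,5)

α = atan 0.7 = 34.99°;  2α = 69.98°
n_0 = (-0.9596, -0.2813)
n_1 = (-0.6472, -0.7623)
n_2 = (+0.7071, -0.7071)
n_3 = (+0.9843, +0.1762)
n_4 = (+0.4840, +0.8751)
n_5 = (-0.9186, +0.3953)
  (0,1): δ = 146.66°  ·
  (0,2): δ = 61.34°  ✓
  (0,3): δ = 6.19°  ✓
  (0,4): δ = 44.72°  ✓
  (0,5): δ = 140.38°  ·
  (1,2): δ = 94.67°  ·
  (1,3): δ = 39.52°  ✓
  (1,4): δ = 11.38°  ✓
  (1,5): δ = 107.05°  ·
  (2,3): δ = 124.85°  ·
  (2,4): δ = 73.95°  ·
  (2,5): δ = 21.72°  ✓
  (3,4): δ = 129.10°  ·
  (3,5): δ = 33.43°  ✓
  (4,5): δ = 84.34°  ·
antipodal pairs: 7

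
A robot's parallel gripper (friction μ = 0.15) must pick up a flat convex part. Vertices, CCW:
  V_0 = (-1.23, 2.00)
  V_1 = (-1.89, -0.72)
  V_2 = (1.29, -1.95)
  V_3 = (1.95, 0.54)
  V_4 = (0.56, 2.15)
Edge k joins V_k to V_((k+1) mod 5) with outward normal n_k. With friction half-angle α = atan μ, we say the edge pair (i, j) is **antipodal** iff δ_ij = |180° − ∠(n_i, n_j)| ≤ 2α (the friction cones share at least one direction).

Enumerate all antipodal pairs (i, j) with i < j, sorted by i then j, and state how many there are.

α = atan 0.15 = 8.53°;  2α = 17.06°
n_0 = (-0.9718, +0.2358)
n_1 = (-0.3607, -0.9327)
n_2 = (+0.9666, -0.2562)
n_3 = (+0.7569, +0.6535)
n_4 = (-0.0835, +0.9965)
  (0,1): δ = 97.51°  ·
  (0,2): δ = 1.21°  ✓
  (0,3): δ = 54.44°  ·
  (0,4): δ = 108.43°  ·
  (1,2): δ = 83.70°  ·
  (1,3): δ = 28.05°  ·
  (1,4): δ = 25.94°  ·
  (2,3): δ = 124.35°  ·
  (2,4): δ = 70.36°  ·
  (3,4): δ = 126.02°  ·
antipodal pairs: 1

count = 1; pairs: (0,2)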